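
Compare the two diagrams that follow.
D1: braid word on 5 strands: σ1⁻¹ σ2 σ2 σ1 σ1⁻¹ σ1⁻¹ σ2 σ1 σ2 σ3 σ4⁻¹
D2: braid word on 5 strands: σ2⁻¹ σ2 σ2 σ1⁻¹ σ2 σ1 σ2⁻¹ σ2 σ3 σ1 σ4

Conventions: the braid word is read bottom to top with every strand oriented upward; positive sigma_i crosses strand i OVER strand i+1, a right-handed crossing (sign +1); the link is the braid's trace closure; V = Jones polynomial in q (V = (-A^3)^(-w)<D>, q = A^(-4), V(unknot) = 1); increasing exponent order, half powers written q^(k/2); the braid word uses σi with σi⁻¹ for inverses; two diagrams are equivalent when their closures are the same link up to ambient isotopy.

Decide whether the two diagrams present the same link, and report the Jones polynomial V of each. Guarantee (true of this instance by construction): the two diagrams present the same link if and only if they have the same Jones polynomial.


equivalent: no
V(D1) = -q^(1/2) - q^(3/2) - q^(5/2) + q^(9/2)  (w +3, c 11, <D> = -A^-9 + A^-1 + A^3 + A^7)
V(D2) = -q^(1/2) + q^(3/2) - q^(5/2) - q^(9/2)  [11 crossings, <D> = A^-3 + A^5 - A^9 + A^13, w = +5]
key observation: 2 classes among 2 diagrams; unequal V(q) rules out equality


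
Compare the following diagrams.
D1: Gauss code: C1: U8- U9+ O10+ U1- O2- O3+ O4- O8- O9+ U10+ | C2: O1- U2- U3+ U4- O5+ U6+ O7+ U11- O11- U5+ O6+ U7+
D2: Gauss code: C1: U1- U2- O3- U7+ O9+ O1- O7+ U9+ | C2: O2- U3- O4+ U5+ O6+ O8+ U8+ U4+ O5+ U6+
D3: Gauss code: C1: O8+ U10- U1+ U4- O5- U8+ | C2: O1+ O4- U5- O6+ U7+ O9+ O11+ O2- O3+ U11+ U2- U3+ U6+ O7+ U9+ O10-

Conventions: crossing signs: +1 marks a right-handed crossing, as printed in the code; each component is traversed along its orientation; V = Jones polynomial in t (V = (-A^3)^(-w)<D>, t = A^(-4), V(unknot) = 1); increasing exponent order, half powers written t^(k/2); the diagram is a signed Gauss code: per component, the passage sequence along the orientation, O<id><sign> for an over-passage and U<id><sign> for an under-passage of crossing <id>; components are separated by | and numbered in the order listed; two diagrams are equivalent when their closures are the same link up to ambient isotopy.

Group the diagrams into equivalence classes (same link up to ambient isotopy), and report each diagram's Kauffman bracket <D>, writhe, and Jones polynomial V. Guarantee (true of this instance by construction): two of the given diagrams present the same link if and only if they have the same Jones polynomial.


classes: {D1, D2, D3}
V(D1) = -t^(-3/2) - 2t^(1/2) + t^(3/2) - t^(5/2) + t^(7/2)  [11 crossings, <D> = -A^-11 + A^-7 - A^-3 + 2A + A^9, w = +1]
D2 (bracket -A^-5 + A^-1 - A^3 + 2A^7 + A^15; 9 crossings at w = +3): V = -t^(-3/2) - 2t^(1/2) + t^(3/2) - t^(5/2) + t^(7/2)
D3 (bracket -A^-5 + A^-1 - A^3 + 2A^7 + A^15; 11 crossings at w = +3): V = -t^(-3/2) - 2t^(1/2) + t^(3/2) - t^(5/2) + t^(7/2)
note: all 3 diagrams share one V(t), hence one class


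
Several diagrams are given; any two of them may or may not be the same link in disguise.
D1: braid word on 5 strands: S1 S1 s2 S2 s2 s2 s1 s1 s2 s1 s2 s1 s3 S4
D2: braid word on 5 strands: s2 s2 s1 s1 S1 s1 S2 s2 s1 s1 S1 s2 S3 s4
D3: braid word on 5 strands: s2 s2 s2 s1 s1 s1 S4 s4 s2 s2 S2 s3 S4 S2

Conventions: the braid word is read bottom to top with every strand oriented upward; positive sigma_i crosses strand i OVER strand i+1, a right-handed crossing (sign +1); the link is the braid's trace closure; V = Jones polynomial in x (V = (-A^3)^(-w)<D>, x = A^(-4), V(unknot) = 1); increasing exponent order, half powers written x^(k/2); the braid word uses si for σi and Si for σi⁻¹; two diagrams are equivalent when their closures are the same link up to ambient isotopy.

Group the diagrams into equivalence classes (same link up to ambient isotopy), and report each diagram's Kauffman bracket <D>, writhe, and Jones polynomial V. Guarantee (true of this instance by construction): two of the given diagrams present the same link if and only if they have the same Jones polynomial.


grouping into links: {D1, D2, D3}
V(D1) = x^2 + 2x^4 - 2x^5 + x^6 - 2x^7 + x^8  (w +6, c 14, <D> = A^-14 - 2A^-10 + A^-6 - 2A^-2 + 2A^2 + A^10)
D2 (bracket A^-14 - 2A^-10 + A^-6 - 2A^-2 + 2A^2 + A^10; 14 crossings at w = +6): V = x^2 + 2x^4 - 2x^5 + x^6 - 2x^7 + x^8
V(D3) = x^2 + 2x^4 - 2x^5 + x^6 - 2x^7 + x^8  (w +6, c 14, <D> = A^-14 - 2A^-10 + A^-6 - 2A^-2 + 2A^2 + A^10)
key observation: all 3 diagrams share one V(x), hence one class


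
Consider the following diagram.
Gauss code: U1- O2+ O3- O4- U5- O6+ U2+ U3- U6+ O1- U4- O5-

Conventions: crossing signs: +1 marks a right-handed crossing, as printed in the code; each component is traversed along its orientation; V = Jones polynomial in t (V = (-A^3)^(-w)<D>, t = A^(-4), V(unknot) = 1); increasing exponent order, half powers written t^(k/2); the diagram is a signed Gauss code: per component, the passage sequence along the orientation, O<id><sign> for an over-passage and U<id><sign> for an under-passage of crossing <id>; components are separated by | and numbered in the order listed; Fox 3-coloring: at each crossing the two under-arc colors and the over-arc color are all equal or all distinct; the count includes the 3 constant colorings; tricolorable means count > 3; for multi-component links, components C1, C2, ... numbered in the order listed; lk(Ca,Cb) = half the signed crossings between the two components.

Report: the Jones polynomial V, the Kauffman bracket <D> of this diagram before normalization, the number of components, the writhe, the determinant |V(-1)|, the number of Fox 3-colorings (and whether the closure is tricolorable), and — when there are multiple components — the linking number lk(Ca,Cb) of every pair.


V(t) = -t^-4 + t^-3 + t^-1
bracket: A^-2 + A^6 - A^10, w = -2
1 component, writhe -2, over 6 crossings
det 3, colorings 9 of 3^6 — tricolorable
observation: V spans 3 powers of t: at least 3 crossings in any diagram


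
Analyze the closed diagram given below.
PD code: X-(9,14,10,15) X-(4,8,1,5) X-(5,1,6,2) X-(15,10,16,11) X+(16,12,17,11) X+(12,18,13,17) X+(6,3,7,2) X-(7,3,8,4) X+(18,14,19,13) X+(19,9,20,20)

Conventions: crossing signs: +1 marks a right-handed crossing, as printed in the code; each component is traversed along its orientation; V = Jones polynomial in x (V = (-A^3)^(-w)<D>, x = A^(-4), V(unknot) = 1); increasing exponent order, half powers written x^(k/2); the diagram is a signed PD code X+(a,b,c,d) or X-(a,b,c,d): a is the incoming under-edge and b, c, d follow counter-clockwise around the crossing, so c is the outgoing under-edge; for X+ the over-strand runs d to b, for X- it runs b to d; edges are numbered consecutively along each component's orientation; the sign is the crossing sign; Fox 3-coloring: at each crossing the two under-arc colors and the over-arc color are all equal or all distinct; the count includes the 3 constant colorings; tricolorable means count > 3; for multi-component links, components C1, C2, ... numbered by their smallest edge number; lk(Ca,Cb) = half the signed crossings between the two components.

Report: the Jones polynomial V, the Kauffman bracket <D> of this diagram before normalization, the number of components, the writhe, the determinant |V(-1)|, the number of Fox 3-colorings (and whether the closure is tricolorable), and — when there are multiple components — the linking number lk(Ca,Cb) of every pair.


V(x) = x^-3 + x^-2 + x^-1 + 1
bracket: 1 + A^4 + A^8 + A^12, w = 0
3 components, writhe 0, over 10 crossings
lk(C1,C2) = -1
linking number lk(C1,C3) = 0
lk(C2,C3): 0
det 0, colorings 9 of 3^10 — tricolorable
observation: w = 0 (over 10 crossings) is diagram-only; (-A^3)^(0) removes it from V


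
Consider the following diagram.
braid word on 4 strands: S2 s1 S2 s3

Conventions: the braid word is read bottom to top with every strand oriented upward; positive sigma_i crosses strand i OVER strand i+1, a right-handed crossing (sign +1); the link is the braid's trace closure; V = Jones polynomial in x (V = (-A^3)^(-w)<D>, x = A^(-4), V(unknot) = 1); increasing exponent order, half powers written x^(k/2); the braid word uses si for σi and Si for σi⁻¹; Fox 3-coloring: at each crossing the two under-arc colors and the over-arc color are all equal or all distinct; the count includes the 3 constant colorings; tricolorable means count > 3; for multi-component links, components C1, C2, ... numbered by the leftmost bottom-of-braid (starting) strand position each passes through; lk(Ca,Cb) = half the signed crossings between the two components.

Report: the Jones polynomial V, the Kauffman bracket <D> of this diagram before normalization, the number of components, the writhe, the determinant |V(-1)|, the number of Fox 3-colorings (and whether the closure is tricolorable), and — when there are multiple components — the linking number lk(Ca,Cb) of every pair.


V(x) = -x^(-5/2) - x^(-1/2)
bracket: -A^2 - A^10, w = 0
2 components, writhe 0, over 4 crossings
lk(C1,C2) = -1
det 2, colorings 3 of 3^4 — not tricolorable
observation: the span of V is 2, within the link bound 4 + 2 - 1


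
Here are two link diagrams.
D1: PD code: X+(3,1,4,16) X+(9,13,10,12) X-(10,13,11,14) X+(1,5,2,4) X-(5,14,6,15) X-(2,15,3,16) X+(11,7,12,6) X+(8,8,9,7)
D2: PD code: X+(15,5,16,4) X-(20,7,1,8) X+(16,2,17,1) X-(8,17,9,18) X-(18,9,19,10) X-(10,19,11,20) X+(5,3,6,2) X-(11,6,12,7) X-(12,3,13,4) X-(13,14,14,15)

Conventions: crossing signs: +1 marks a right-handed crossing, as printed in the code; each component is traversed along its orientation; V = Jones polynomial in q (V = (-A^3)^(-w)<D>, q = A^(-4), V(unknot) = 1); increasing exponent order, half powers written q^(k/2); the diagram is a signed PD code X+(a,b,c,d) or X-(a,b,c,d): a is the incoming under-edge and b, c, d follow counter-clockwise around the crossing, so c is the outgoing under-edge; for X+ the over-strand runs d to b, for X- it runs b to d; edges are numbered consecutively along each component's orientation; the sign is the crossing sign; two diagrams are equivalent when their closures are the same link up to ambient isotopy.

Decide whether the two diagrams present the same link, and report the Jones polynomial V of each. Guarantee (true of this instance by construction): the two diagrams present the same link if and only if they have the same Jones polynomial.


equivalent: no
D1 (bracket A^6; 8 crossings at w = +2): V = 1
D2 (bracket A^-8 + 1 - A^4; 10 crossings at w = -4): V = -q^-4 + q^-3 + q^-1
key observation: 2 values of V(q) split the 2 diagrams


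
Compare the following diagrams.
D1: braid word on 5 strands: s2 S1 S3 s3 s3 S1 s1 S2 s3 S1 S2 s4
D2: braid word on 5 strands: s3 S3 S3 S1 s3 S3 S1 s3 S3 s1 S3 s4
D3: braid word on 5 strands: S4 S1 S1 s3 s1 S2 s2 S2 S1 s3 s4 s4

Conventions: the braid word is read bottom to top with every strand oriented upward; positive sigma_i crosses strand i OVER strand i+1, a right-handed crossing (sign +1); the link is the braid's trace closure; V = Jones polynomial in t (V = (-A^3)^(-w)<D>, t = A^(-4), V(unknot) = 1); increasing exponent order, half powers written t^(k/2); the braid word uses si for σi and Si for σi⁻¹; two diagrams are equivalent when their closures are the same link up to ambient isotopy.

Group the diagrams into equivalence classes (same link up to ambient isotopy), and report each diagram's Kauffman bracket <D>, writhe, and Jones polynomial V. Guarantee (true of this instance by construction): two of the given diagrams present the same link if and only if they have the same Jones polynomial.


equivalence classes: {D1, D3} | {D2}
D1 (bracket A^-8 + 2 + A^8; 12 crossings at w = 0): V = t^-2 + 2 + t^2
V(D2) = t^-3 + t^-2 + t^-1 + 1  (w -2, c 12, <D> = A^-6 + A^-2 + A^2 + A^6)
D3 (bracket A^-8 + 2 + A^8; 12 crossings at w = 0): V = t^-2 + 2 + t^2
key observation: V(t) takes 2 values over 3 diagrams, fixing the grouping


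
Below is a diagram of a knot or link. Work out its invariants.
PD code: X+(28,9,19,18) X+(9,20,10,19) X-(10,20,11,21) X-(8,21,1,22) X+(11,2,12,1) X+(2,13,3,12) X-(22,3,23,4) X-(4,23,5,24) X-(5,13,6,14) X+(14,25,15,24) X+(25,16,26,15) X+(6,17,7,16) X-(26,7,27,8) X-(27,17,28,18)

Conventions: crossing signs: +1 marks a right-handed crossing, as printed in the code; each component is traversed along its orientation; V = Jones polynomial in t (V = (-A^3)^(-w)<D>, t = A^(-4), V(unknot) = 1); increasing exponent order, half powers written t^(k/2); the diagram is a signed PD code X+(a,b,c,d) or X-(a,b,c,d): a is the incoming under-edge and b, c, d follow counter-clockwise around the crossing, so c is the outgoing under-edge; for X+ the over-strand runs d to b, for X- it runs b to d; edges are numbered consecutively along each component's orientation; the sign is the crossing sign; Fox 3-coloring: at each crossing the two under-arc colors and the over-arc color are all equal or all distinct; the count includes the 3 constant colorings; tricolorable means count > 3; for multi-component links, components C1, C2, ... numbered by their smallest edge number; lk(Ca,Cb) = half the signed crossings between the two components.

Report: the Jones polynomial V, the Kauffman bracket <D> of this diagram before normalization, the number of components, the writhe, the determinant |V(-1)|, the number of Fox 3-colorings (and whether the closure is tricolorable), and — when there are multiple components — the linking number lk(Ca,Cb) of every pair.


V(t) = t^-4 - 2t^-3 + 4t^-2 - 4t^-1 + 6 - 4t + 4t^2 - 2t^3 + t^4
bracket: A^-16 - 2A^-12 + 4A^-8 - 4A^-4 + 6 - 4A^4 + 4A^8 - 2A^12 + A^16, w = 0
3 components, writhe 0, over 14 crossings
lk(C1,C2) = +1
linking number lk(C1,C3) = -2
lk(C2,C3): +1
det 28, colorings 3 of 3^14 — not tricolorable
observation: span 8 respects span(V) <= c + mu - 1 = 16 for this 3-component diagram


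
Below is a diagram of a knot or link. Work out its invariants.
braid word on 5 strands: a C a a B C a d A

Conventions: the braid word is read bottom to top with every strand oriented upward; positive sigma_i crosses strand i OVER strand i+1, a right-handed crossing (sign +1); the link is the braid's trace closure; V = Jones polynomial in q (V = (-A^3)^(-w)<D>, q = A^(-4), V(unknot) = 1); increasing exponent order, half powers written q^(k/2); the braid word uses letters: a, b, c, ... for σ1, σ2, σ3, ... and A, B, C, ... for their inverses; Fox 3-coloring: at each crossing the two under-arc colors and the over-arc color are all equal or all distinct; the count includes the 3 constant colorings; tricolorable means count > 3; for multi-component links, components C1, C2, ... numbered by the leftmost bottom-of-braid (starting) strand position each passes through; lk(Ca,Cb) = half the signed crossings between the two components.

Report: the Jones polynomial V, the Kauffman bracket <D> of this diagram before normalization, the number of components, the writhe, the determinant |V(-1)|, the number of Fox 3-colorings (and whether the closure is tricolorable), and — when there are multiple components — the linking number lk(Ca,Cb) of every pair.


V = -q^(-3/2) - 2q^(1/2) + q^(3/2) - q^(5/2) + q^(7/2)
<D> = -A^-11 + A^-7 - A^-3 + 2A + A^9 (w = +1)
2 components over 9 crossings, w = +1
lk(C1,C2): -1
9 Fox colorings among 3^9, |V(-1)| = 6: tricolorable
why: w = +1 (over 9 crossings) is diagram-only; (-A^3)^(-1) removes it from V


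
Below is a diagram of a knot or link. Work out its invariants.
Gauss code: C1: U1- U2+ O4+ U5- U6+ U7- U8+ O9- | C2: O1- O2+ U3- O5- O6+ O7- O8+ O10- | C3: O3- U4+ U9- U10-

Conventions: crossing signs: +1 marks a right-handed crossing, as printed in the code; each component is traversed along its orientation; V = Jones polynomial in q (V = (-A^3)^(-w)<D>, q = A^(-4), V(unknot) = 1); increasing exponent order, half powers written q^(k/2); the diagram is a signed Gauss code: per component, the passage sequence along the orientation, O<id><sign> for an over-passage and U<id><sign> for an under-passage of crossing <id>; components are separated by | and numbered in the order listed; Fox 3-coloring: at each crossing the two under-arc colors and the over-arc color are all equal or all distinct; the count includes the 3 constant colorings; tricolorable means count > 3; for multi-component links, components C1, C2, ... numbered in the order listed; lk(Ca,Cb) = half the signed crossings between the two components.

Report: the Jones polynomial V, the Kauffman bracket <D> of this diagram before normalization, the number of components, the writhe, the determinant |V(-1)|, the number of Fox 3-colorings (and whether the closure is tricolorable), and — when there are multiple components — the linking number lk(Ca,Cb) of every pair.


V = q^-3 + q^-2 + q^-1 + 1
<D> = A^-6 + A^-2 + A^2 + A^6 (w = -2)
3 components over 10 crossings, w = -2
lk(C1,C2): 0
lk(C1,C3) = 0
linking number lk(C2,C3) = -1
9 Fox colorings among 3^10, |V(-1)| = 0: tricolorable
why: w = -2 shifts under R1 moves; the (-A^3)^(2) factor cancels that in V


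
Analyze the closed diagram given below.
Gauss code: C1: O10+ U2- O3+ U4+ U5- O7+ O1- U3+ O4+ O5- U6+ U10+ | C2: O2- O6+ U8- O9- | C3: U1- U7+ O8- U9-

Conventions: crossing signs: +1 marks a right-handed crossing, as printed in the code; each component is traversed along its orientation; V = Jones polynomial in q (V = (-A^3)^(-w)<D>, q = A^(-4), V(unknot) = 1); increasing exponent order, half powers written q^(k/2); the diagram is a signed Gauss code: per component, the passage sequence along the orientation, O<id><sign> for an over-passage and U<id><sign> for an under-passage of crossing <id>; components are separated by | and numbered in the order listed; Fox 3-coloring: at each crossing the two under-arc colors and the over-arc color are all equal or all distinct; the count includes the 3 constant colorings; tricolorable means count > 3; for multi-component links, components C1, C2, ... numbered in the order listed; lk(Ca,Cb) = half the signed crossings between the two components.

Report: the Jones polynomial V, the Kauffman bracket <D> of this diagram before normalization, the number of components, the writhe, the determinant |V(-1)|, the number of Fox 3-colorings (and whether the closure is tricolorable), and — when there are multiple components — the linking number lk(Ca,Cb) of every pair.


V = q^-3 + q^-2 + q^-1 + 1
<D> = 1 + A^4 + A^8 + A^12 (w = 0)
3 components over 10 crossings, w = 0
lk(C1,C2): 0
lk(C1,C3) = 0
linking number lk(C2,C3) = -1
9 Fox colorings among 3^10, |V(-1)| = 0: tricolorable
why: the span of V is 3, within the link bound 10 + 3 - 1


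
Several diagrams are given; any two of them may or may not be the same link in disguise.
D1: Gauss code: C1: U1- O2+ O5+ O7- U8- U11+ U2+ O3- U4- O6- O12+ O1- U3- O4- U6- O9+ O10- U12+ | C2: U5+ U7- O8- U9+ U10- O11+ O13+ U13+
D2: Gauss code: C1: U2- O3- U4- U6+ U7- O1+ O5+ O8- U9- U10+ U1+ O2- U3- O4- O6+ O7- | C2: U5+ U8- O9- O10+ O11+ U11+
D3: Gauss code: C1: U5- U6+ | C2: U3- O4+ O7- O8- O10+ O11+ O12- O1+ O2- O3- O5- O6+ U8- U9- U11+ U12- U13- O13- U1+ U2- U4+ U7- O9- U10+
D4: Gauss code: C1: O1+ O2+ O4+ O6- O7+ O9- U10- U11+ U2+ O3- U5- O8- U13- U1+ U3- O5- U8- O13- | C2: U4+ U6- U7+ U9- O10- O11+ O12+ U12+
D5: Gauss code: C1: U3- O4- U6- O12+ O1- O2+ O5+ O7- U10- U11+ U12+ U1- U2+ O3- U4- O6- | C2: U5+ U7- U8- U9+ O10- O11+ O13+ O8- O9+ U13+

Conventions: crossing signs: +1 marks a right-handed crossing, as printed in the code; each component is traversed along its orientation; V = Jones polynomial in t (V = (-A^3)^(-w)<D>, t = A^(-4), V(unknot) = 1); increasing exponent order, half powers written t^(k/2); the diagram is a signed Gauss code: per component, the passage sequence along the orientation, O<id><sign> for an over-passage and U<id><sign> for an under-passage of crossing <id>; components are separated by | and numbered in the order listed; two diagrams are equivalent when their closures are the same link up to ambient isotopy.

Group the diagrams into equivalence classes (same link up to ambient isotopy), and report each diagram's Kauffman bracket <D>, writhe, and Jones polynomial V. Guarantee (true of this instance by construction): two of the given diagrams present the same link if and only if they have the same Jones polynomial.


grouping into links: {D1, D2, D4, D5} | {D3}
V(D1) = t^(-9/2) - t^(-5/2) - t^(-3/2) - t^(-1/2)  (w -1, c 13, <D> = A^-1 + A^3 + A^7 - A^15)
D2 (bracket A^-1 + A^3 + A^7 - A^15; 11 crossings at w = -1): V = t^(-9/2) - t^(-5/2) - t^(-3/2) - t^(-1/2)
V(D3) = -t^(-1/2) - t^(1/2)  [13 crossings, <D> = A^-11 + A^-7, w = -3]
V(D4) = t^(-9/2) - t^(-5/2) - t^(-3/2) - t^(-1/2)  [13 crossings, <D> = A^-1 + A^3 + A^7 - A^15, w = -1]
V(D5) = t^(-9/2) - t^(-5/2) - t^(-3/2) - t^(-1/2)  [13 crossings, <D> = A^-1 + A^3 + A^7 - A^15, w = -1]
key observation: 2 values of V(t) split the 5 diagrams


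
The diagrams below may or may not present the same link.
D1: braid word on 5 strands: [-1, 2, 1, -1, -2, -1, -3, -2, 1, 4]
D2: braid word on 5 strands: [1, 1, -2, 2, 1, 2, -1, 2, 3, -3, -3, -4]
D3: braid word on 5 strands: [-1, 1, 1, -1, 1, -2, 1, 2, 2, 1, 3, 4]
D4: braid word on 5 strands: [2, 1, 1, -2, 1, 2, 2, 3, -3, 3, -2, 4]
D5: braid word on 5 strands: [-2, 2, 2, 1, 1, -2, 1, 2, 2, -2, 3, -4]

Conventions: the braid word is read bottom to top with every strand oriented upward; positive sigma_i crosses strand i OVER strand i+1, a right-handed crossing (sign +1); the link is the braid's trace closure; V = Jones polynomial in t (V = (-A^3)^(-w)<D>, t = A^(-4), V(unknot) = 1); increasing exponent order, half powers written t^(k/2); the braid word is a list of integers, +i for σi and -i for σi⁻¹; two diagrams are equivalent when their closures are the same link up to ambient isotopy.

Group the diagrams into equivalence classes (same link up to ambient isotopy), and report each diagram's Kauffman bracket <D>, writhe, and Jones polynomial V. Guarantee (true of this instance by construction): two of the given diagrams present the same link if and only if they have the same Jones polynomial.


equivalence classes: {D1} | {D2, D3, D4, D5}
D1 (bracket A^-6; 10 crossings at w = -2): V = 1
V(D2) = t - t^2 + 2t^3 - t^4 + t^5 - t^6  [12 crossings, <D> = -A^-18 + A^-14 - A^-10 + 2A^-6 - A^-2 + A^2, w = +2]
V(D3) = t - t^2 + 2t^3 - t^4 + t^5 - t^6  [12 crossings, <D> = -A^-6 + A^-2 - A^2 + 2A^6 - A^10 + A^14, w = +6]
V(D4) = t - t^2 + 2t^3 - t^4 + t^5 - t^6  [12 crossings, <D> = -A^-6 + A^-2 - A^2 + 2A^6 - A^10 + A^14, w = +6]
D5 (bracket -A^-12 + A^-8 - A^-4 + 2 - A^4 + A^8; 12 crossings at w = +4): V = t - t^2 + 2t^3 - t^4 + t^5 - t^6
key observation: 2 values of V(t) split the 5 diagrams


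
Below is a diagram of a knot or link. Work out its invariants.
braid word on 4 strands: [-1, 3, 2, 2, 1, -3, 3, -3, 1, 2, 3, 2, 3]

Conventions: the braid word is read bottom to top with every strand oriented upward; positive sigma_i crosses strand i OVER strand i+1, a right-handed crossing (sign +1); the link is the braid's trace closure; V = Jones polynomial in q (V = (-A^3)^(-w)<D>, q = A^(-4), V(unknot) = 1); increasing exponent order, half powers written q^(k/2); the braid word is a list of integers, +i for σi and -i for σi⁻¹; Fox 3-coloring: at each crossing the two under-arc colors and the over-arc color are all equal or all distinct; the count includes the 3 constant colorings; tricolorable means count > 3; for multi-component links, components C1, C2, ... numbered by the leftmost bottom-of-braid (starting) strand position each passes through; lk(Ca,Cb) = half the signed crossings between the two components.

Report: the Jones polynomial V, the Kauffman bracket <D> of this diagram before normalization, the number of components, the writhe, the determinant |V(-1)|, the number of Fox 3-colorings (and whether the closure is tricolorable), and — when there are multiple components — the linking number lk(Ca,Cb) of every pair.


V(q) = q^2 - q^3 + 3q^4 - 3q^5 + 4q^6 - 4q^7 + 2q^8 - 2q^9 + q^10
bracket: -A^-19 + 2A^-15 - 2A^-11 + 4A^-7 - 4A^-3 + 3A - 3A^5 + A^9 - A^13, w = +7
1 component, writhe +7, over 13 crossings
det 21, colorings 9 of 3^13 — tricolorable
observation: free reduction leaves σ1⁻¹ σ3 σ2 σ2 σ1 σ3⁻¹ σ1 σ2 σ3 σ2 σ3 of the original 13 letters


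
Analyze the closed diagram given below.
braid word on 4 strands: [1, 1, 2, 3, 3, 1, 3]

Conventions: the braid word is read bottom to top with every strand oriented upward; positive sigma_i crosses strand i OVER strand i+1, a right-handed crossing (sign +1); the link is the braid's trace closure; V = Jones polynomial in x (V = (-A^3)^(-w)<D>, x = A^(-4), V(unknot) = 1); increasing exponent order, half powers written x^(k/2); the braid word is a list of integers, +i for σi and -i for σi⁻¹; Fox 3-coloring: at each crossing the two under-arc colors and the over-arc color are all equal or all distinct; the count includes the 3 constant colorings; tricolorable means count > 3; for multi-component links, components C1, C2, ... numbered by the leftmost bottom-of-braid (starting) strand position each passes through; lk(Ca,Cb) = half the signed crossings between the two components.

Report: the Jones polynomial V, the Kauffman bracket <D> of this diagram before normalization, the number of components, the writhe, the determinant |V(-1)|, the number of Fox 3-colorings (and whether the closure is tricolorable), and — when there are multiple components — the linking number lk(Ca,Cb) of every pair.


V = x^2 + 2x^4 - 2x^5 + x^6 - 2x^7 + x^8
<D> = -A^-11 + 2A^-7 - A^-3 + 2A - 2A^5 - A^13 (w = +7)
1 component over 7 crossings, w = +7
27 Fox colorings among 3^7, |V(-1)| = 9: tricolorable
why: w = +7 shifts under R1 moves; the (-A^3)^(-7) factor cancels that in V


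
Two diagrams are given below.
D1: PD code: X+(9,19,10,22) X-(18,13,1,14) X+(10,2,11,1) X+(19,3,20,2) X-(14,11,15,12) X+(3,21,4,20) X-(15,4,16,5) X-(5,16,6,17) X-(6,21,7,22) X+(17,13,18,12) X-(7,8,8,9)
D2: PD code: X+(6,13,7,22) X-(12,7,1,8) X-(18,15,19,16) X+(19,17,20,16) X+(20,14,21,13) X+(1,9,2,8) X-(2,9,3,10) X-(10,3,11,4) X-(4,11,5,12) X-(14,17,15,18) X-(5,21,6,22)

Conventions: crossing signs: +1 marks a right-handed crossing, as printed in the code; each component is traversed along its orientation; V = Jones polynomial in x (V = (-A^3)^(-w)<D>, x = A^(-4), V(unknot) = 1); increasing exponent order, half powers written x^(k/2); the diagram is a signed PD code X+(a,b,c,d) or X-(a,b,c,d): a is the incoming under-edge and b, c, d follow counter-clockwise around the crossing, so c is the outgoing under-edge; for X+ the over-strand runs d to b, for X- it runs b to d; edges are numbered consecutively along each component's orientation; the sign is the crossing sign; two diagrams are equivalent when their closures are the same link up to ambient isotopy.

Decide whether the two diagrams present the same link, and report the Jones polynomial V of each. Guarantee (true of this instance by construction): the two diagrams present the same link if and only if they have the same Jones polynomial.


same link: no
V(D1) = -x^(1/2) - x^(5/2)  [11 crossings, <D> = A^-13 + A^-5, w = -1]
V(D2) = x^(-9/2) - x^(-5/2) - x^(-3/2) - x^(-1/2)  (w -3, c 11, <D> = A^-7 + A^-3 + A - A^9)
note: V(x) takes 2 values over 2 diagrams, fixing the grouping


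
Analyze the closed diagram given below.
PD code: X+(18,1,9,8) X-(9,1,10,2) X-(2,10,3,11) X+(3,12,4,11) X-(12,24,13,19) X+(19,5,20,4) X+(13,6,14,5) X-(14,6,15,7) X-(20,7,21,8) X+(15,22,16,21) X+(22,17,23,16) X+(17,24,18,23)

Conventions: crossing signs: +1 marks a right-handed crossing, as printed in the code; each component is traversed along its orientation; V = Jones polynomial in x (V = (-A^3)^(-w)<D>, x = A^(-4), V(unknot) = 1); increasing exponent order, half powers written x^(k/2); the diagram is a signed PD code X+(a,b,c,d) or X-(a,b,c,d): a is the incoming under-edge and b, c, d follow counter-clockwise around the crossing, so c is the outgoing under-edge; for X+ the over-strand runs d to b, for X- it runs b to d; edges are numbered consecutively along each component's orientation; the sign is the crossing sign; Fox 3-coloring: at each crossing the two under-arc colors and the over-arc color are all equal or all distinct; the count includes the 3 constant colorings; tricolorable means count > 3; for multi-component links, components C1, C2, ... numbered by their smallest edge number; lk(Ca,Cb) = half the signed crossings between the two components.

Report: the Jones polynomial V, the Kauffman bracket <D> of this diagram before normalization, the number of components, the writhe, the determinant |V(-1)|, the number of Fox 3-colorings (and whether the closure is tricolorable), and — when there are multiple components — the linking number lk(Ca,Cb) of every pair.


Jones polynomial: V(x) = 1 + x + x^2 + x^3
<D> = A^-6 + A^-2 + A^2 + A^6; writhe +2
components 3, writhe +2 (12 crossings)
linking number lk(C1,C2) = 0
lk(C1,C3): 0
lk(C2,C3) = +1
3-colorings: 9 of 3^12, det 0 — tricolorable
note: w = +2 shifts under R1 moves; the (-A^3)^(-2) factor cancels that in V


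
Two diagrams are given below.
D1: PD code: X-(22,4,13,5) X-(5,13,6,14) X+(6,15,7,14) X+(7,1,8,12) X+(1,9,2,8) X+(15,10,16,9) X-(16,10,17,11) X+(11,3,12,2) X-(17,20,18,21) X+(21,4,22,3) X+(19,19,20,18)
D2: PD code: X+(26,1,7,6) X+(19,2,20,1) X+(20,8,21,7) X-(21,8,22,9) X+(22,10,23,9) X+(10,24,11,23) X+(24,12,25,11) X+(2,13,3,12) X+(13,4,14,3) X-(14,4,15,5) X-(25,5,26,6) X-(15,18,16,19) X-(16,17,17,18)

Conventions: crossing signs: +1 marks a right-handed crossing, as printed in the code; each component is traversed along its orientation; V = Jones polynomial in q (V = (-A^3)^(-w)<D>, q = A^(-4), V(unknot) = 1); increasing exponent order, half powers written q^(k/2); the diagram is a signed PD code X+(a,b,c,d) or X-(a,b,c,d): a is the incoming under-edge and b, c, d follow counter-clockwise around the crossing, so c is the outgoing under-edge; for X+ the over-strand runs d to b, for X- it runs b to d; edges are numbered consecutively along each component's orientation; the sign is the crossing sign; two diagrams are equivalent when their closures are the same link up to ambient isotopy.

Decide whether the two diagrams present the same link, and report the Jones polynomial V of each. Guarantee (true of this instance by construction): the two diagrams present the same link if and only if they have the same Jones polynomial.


equivalent: no
V(D1) = -q^(1/2) - q^(3/2) - q^(5/2) + q^(9/2)  (w +3, c 11, <D> = -A^-9 + A^-1 + A^3 + A^7)
D2 (bracket -A^-17 + A^-13 - A^-9 + 2A^-5 + A^3; 13 crossings at w = +3): V = -q^(3/2) - 2q^(7/2) + q^(9/2) - q^(11/2) + q^(13/2)
why: V(q) takes 2 values over 2 diagrams, fixing the grouping


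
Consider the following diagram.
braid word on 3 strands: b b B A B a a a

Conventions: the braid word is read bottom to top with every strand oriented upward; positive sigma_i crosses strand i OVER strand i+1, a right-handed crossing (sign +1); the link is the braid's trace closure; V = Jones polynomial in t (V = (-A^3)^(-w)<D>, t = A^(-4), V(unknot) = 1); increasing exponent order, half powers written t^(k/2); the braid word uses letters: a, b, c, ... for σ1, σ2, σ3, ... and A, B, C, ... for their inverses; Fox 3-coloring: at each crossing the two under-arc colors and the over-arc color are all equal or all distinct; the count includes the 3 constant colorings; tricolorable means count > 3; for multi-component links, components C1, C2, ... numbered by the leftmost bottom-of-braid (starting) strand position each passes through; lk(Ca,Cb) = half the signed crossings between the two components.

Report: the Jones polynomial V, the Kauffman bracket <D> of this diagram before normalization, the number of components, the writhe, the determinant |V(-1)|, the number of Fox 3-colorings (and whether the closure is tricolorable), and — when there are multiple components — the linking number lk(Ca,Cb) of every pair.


V(t) = t + t^3 - t^4
bracket: -A^-10 + A^-6 + A^2, w = +2
1 component, writhe +2, over 8 crossings
det 3, colorings 9 of 3^8 — tricolorable
observation: w = +2 shifts under R1 moves; the (-A^3)^(-2) factor cancels that in V


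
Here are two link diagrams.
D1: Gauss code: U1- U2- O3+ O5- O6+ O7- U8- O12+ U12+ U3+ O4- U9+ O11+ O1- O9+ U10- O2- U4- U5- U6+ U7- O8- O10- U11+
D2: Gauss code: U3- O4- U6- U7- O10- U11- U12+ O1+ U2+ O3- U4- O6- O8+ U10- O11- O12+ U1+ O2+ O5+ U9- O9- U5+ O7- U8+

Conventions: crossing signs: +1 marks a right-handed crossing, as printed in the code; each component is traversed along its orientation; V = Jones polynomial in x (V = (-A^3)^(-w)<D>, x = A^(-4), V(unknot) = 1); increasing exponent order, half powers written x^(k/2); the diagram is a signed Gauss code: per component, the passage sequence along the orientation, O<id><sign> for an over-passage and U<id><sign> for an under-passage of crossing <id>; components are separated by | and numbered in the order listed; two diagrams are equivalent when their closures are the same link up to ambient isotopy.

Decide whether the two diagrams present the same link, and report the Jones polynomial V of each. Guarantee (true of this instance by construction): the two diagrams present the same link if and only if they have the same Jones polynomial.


same link: no
V(D1) = -x^-6 + x^-5 - x^-4 + 2x^-3 - x^-2 + x^-1  [12 crossings, <D> = A^-2 - A^2 + 2A^6 - A^10 + A^14 - A^18, w = -2]
V(D2) = -x^-4 + x^-3 + x^-1  [12 crossings, <D> = A^-2 + A^6 - A^10, w = -2]
insight: 2 values of V(x) split the 2 diagrams


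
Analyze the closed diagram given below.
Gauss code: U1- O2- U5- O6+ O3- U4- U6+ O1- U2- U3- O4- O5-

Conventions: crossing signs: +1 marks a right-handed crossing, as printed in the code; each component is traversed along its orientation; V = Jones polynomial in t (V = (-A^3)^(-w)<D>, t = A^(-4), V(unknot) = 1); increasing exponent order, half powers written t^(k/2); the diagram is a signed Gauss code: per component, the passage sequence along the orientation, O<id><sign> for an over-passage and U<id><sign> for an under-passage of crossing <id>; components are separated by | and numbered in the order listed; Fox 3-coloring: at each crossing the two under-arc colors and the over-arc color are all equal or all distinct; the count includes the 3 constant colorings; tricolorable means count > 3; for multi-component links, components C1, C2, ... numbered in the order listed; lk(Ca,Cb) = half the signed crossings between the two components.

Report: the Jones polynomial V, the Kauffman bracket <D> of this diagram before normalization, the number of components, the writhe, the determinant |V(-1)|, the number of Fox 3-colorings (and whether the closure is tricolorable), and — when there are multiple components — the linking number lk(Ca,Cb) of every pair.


V = -t^-6 + t^-5 - t^-4 + 2t^-3 - t^-2 + t^-1
<D> = A^-8 - A^-4 + 2 - A^4 + A^8 - A^12 (w = -4)
1 component over 6 crossings, w = -4
3 Fox colorings among 3^6, |V(-1)| = 7: not tricolorable
why: the span of V is 5, forcing >= 5 crossings in any diagram


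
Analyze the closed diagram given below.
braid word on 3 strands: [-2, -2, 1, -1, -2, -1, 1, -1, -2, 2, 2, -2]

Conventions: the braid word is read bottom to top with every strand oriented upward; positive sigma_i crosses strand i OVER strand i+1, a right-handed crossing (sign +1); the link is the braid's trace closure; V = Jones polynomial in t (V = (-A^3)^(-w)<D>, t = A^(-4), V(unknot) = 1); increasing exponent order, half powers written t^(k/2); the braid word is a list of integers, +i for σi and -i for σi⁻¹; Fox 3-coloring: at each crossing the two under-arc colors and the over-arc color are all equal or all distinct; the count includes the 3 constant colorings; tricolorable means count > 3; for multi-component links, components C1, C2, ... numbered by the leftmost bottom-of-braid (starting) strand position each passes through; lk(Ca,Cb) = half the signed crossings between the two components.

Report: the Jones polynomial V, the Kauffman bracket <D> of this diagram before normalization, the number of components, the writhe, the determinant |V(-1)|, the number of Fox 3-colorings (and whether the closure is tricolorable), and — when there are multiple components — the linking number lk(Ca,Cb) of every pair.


V(t) = -t^-4 + t^-3 + t^-1
bracket: A^-8 + 1 - A^4, w = -4
1 component, writhe -4, over 12 crossings
det 3, colorings 9 of 3^12 — tricolorable
observation: V spans 3 powers of t: at least 3 crossings in any diagram


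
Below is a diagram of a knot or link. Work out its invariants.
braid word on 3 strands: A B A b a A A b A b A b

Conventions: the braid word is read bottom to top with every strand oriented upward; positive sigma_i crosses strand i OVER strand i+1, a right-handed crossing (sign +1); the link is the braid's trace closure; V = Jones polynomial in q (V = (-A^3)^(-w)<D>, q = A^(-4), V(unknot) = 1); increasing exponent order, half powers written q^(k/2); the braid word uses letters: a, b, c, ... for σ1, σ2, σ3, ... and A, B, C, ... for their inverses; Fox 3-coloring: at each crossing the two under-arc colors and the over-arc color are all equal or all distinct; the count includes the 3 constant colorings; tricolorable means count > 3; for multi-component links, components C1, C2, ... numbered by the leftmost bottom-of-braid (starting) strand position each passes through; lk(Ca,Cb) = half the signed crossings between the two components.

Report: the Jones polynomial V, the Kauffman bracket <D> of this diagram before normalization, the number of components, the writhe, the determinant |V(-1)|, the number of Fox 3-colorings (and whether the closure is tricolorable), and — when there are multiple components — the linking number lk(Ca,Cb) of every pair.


V(q) = q^-5 - 2q^-4 + 2q^-3 - 2q^-2 + 2q^-1 - 1 + q
bracket: A^-10 - A^-6 + 2A^-2 - 2A^2 + 2A^6 - 2A^10 + A^14, w = -2
1 component, writhe -2, over 12 crossings
det 11, colorings 3 of 3^12 — not tricolorable
observation: the word shrinks to σ1⁻¹ σ2⁻¹ σ1⁻¹ σ2 σ1⁻¹ σ2 σ1⁻¹ σ2 σ1⁻¹ σ2 after cancelling


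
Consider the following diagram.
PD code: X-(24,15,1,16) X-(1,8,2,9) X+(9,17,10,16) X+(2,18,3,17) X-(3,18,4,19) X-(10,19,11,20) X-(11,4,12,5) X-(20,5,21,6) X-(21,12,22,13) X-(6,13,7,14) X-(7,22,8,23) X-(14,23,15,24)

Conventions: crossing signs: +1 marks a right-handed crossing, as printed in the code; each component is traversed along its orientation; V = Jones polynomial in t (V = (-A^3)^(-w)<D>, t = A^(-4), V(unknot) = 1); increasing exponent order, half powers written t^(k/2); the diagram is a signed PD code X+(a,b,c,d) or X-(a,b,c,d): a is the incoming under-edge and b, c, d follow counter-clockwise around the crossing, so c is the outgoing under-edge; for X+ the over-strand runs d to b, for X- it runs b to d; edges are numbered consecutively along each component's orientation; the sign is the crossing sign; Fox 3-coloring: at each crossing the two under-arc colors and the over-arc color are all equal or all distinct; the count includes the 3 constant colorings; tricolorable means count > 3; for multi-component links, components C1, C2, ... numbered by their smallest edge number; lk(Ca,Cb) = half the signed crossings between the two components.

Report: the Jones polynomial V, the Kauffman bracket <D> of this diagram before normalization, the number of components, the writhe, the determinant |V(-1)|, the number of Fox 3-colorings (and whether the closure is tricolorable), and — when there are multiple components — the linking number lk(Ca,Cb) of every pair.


Jones polynomial: V(t) = -t^-8 + t^-5 + t^-3
<D> = A^-12 + A^-4 - A^8; writhe -8
components 1, writhe -8 (12 crossings)
3-colorings: 9 of 3^12, det 3 — tricolorable
note: w = -8 (over 12 crossings) is diagram-only; (-A^3)^(8) removes it from V


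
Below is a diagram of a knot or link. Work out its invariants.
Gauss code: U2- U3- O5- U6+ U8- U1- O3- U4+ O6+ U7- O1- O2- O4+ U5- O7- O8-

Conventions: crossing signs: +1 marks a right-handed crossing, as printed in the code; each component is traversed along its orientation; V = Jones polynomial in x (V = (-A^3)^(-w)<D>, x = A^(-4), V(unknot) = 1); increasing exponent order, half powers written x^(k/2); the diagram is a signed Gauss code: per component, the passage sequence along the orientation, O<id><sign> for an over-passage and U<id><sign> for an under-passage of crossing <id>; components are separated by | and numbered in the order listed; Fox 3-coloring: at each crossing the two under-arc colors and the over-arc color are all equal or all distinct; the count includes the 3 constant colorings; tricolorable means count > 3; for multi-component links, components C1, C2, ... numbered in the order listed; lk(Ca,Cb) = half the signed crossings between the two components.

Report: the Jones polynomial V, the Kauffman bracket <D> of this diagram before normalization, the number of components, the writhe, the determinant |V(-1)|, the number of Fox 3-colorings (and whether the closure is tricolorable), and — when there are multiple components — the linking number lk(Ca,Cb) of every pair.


Jones polynomial: V(x) = -x^-6 + x^-5 - x^-4 + 2x^-3 - x^-2 + x^-1
<D> = A^-8 - A^-4 + 2 - A^4 + A^8 - A^12; writhe -4
components 1, writhe -4 (8 crossings)
3-colorings: 3 of 3^8, det 7 — not tricolorable
note: |V(-1)| = 7: so not tricolorable, since 3 does not divide 7
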